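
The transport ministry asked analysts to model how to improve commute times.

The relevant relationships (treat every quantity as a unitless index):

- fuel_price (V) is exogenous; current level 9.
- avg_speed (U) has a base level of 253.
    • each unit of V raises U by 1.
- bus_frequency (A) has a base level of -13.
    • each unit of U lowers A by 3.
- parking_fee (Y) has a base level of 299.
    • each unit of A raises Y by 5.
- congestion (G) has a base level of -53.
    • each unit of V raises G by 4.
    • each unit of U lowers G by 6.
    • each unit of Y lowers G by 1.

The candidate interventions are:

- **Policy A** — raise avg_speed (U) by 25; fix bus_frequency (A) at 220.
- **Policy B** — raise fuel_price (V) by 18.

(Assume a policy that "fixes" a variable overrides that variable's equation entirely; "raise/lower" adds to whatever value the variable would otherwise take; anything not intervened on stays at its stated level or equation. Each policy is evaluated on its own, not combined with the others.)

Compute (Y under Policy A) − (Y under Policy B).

Policy A (U + 25, A := 220):
  V = 9
  U = 253 + 9 (+25 from intervention) = 287
  A = 220
  Y = 299 + 5·220 = 1399
Policy B (V + 18):
  V = 9 + 18 = 27
  U = 253 + 27 = 280
  A = -13 − 3·280 = -853
  Y = 299 + 5·(-853) = -3966
Y: 1399 − (-3966) = 5365

5365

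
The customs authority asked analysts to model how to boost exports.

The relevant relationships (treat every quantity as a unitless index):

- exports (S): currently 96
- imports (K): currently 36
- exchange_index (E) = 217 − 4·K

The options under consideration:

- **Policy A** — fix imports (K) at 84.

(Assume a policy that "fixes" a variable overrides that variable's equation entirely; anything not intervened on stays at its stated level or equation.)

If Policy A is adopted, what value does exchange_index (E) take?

Policy A (K := 84):
  K = 84
  E = 217 − 4·84 = -119

-119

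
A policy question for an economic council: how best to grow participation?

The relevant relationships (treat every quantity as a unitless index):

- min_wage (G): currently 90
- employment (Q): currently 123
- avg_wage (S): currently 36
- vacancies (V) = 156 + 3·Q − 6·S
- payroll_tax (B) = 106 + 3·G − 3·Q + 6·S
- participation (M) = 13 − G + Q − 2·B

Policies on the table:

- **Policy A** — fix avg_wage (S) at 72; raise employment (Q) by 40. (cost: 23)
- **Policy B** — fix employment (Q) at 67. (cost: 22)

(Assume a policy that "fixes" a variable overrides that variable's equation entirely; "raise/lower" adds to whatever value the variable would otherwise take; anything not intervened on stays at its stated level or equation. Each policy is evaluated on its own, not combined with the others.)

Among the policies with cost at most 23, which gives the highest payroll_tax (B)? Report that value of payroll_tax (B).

Policy A (S := 72, Q + 40):
  G = 90
  Q = 123 + 40 = 163
  S = 72
  B = 106 + 3·90 − 3·163 + 6·72 = 319
Policy B (Q := 67):
  G = 90
  Q = 67
  S = 36
  B = 106 + 3·90 − 3·67 + 6·36 = 391
Comparing — Policy A: B=319, Policy B: B=391. Highest is 391 (Policy B).

391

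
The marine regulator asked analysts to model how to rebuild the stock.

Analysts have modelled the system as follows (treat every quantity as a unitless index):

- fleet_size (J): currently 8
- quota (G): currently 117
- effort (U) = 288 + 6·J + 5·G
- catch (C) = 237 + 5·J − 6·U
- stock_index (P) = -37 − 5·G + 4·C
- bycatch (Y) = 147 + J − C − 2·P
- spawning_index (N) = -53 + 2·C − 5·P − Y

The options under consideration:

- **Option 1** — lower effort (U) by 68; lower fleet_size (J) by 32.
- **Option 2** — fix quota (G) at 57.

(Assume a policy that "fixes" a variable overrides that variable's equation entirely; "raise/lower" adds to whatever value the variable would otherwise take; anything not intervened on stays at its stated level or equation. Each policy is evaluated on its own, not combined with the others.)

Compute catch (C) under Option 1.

-3849

Option 1 (U − 68, J − 32):
  J = 8 − 32 = -24
  G = 117
  U = 288 + 6·(-24) + 5·117 (−68 from intervention) = 661
  C = 237 + 5·(-24) − 6·661 = -3849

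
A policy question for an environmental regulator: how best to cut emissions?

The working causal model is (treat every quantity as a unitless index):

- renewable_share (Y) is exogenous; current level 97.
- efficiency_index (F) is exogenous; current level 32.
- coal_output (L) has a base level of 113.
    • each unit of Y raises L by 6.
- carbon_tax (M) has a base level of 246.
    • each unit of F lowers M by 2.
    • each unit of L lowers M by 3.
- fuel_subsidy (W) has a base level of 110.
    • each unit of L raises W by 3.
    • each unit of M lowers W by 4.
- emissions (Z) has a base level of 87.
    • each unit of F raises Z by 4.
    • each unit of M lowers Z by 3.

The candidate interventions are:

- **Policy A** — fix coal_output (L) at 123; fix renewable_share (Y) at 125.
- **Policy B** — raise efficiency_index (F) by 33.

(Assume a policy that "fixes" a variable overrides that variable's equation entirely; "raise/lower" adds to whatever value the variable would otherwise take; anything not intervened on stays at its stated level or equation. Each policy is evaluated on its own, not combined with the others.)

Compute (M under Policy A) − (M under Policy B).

Policy A (L := 123, Y := 125):
  Y = 125
  F = 32
  L = 123
  M = 246 − 2·32 − 3·123 = -187
Policy B (F + 33):
  Y = 97
  F = 32 + 33 = 65
  L = 113 + 6·97 = 695
  M = 246 − 2·65 − 3·695 = -1969
M: -187 − (-1969) = 1782

1782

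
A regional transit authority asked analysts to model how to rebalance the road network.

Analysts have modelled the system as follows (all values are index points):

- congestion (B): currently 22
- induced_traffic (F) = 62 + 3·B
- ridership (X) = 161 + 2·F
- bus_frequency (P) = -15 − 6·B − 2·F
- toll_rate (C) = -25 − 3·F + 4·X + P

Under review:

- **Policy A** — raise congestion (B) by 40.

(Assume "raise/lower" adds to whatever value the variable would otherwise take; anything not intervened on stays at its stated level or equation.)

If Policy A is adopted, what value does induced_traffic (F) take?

Policy A (B + 40):
  B = 22 + 40 = 62
  F = 62 + 3·62 = 248

248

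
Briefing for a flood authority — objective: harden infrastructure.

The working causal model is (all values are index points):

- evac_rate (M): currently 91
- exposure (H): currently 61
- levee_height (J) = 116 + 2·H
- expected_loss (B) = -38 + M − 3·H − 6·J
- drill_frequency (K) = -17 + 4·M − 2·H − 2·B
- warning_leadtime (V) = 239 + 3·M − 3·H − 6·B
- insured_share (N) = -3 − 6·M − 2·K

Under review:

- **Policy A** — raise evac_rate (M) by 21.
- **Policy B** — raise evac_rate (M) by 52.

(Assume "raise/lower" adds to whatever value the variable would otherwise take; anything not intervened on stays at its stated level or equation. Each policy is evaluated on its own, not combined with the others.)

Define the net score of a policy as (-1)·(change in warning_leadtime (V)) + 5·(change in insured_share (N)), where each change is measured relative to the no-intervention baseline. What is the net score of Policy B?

-2444

Baseline:
  M = 91
  H = 61
  J = 116 + 2·61 = 238
  B = -38 + 91 − 3·61 − 6·238 = -1558
  K = -17 + 4·91 − 2·61 − 2·(-1558) = 3341
  V = 239 + 3·91 − 3·61 − 6·(-1558) = 9677
  N = -3 − 6·91 − 2·3341 = -7231
Policy B (M + 52):
  M = 91 + 52 = 143
  H = 61
  J = 116 + 2·61 = 238
  B = -38 + 143 − 3·61 − 6·238 = -1506
  K = -17 + 4·143 − 2·61 − 2·(-1506) = 3445
  V = 239 + 3·143 − 3·61 − 6·(-1506) = 9521
  N = -3 − 6·143 − 2·3445 = -7751
ΔV = 9521 − 9677 = -156; ΔN = -7751 − (-7231) = -520
Score = (-1)·(-156) + 5·(-520) = -2444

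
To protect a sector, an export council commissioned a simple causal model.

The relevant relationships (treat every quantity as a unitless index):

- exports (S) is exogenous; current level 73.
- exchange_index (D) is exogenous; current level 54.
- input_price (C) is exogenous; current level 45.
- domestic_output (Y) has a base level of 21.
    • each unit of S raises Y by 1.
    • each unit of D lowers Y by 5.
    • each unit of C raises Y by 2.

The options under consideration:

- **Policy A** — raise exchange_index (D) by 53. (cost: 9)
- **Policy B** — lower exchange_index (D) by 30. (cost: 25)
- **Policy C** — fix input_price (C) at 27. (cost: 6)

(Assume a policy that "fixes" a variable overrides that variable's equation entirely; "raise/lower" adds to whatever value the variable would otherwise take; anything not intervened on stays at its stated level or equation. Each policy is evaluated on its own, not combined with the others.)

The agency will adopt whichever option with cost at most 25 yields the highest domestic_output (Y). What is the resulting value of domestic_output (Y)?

64

Policy A (D + 53):
  S = 73
  D = 54 + 53 = 107
  C = 45
  Y = 21 + 73 − 5·107 + 2·45 = -351
Policy B (D − 30):
  S = 73
  D = 54 − 30 = 24
  C = 45
  Y = 21 + 73 − 5·24 + 2·45 = 64
Policy C (C := 27):
  S = 73
  D = 54
  C = 27
  Y = 21 + 73 − 5·54 + 2·27 = -122
Comparing — Policy A: Y=-351, Policy B: Y=64, Policy C: Y=-122. Highest is 64 (Policy B).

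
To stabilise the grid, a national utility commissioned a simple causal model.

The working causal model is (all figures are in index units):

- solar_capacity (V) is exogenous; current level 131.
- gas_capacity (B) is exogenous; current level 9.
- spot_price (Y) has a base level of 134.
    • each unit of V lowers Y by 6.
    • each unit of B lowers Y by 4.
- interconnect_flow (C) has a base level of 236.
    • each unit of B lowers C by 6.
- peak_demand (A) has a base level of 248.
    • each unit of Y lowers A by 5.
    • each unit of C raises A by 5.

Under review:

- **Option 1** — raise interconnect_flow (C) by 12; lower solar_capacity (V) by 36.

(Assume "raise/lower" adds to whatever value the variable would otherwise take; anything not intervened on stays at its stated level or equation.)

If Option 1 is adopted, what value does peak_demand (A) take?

Option 1 (C + 12, V − 36):
  V = 131 − 36 = 95
  B = 9
  Y = 134 − 6·95 − 4·9 = -472
  C = 236 − 6·9 (+12 from intervention) = 194
  A = 248 − 5·(-472) + 5·194 = 3578

3578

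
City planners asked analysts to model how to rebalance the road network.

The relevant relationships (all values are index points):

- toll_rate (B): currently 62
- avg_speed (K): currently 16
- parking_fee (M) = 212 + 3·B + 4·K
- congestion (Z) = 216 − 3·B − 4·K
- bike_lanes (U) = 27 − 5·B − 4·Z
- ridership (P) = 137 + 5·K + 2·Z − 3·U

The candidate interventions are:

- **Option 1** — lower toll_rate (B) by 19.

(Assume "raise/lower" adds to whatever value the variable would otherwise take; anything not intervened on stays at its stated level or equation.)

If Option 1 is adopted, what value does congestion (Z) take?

23

Option 1 (B − 19):
  B = 62 − 19 = 43
  K = 16
  Z = 216 − 3·43 − 4·16 = 23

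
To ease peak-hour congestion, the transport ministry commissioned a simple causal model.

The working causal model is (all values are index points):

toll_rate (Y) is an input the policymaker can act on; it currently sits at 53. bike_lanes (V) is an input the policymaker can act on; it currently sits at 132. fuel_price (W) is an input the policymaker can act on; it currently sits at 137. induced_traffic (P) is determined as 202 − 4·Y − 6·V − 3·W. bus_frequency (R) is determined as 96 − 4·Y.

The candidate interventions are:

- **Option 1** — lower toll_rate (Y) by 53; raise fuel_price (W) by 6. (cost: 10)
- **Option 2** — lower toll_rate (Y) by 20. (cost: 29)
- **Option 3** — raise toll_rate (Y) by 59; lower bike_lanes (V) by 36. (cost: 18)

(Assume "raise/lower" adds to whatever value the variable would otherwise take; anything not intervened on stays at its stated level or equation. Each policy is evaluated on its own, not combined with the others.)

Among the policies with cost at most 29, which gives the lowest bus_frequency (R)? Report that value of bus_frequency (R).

Option 1 (Y − 53, W + 6):
  Y = 53 − 53 = 0
  R = 96 − 4·0 = 96
Option 2 (Y − 20):
  Y = 53 − 20 = 33
  R = 96 − 4·33 = -36
Option 3 (Y + 59, V − 36):
  Y = 53 + 59 = 112
  R = 96 − 4·112 = -352
Comparing — Option 1: R=96, Option 2: R=-36, Option 3: R=-352. Lowest is -352 (Option 3).

-352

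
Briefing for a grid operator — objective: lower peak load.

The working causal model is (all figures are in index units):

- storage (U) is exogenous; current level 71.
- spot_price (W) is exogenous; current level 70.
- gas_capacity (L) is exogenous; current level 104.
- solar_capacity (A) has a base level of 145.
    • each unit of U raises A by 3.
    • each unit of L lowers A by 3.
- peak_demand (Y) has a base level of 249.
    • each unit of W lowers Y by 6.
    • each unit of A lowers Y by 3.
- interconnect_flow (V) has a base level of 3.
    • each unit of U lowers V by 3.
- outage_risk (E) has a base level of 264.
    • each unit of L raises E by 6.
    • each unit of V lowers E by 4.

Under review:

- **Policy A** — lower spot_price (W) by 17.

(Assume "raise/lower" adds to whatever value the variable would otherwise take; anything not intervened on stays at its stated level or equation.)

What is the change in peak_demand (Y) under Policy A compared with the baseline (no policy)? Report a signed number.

Baseline:
  U = 71
  W = 70
  L = 104
  A = 145 + 3·71 − 3·104 = 46
  Y = 249 − 6·70 − 3·46 = -309
Policy A (W − 17):
  U = 71
  W = 70 − 17 = 53
  L = 104
  A = 145 + 3·71 − 3·104 = 46
  Y = 249 − 6·53 − 3·46 = -207
Change in Y: -207 − (-309) = 102

102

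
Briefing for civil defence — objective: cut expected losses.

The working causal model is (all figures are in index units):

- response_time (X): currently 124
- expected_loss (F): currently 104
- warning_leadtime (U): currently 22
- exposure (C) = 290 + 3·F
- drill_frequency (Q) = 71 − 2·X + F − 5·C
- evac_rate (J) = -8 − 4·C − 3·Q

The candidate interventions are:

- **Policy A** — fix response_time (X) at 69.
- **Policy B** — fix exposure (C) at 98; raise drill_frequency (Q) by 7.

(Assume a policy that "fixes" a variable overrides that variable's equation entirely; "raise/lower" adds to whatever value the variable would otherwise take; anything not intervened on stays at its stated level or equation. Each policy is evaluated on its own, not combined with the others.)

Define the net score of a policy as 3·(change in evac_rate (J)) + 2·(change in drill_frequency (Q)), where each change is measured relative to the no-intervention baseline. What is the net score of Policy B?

Baseline:
  X = 124
  F = 104
  C = 290 + 3·104 = 602
  Q = 71 − 2·124 + 104 − 5·602 = -3083
  J = -8 − 4·602 − 3·(-3083) = 6833
Policy B (C := 98, Q + 7):
  X = 124
  F = 104
  C = 98
  Q = 71 − 2·124 + 104 − 5·98 (+7 from intervention) = -556
  J = -8 − 4·98 − 3·(-556) = 1268
ΔJ = 1268 − 6833 = -5565; ΔQ = -556 − (-3083) = 2527
Score = 3·(-5565) + 2·2527 = -11641

-11641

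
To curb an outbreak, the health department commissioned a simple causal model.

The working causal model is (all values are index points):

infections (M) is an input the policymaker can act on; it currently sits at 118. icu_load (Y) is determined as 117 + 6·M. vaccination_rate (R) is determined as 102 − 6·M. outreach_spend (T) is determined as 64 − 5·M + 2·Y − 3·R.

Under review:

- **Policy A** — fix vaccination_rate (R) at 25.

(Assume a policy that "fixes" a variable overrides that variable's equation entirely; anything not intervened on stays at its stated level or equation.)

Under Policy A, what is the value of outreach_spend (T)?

Policy A (R := 25):
  M = 118
  Y = 117 + 6·118 = 825
  R = 25
  T = 64 − 5·118 + 2·825 − 3·25 = 1049

1049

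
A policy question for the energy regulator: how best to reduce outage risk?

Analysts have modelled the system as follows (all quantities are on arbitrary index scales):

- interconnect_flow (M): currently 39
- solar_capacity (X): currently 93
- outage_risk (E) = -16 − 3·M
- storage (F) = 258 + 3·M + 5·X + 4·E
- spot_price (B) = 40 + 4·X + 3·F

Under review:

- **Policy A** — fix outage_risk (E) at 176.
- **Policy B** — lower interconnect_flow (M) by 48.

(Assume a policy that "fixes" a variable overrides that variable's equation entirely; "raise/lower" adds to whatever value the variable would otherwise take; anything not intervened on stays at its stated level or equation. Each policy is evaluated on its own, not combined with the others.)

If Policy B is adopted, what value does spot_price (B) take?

Policy B (M − 48):
  M = 39 − 48 = -9
  X = 93
  E = -16 − 3·(-9) = 11
  F = 258 + 3·(-9) + 5·93 + 4·11 = 740
  B = 40 + 4·93 + 3·740 = 2632

2632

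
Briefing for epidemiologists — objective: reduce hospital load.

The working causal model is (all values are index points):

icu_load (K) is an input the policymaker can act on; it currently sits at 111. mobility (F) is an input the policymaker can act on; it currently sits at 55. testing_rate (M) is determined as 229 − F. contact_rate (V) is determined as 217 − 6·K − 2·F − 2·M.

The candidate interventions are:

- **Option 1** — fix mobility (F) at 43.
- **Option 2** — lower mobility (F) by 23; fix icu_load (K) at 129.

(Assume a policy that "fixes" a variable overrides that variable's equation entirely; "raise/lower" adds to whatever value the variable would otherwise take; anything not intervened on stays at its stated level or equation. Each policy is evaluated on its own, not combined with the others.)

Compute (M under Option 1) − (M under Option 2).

Option 1 (F := 43):
  F = 43
  M = 229 − 43 = 186
Option 2 (F − 23, K := 129):
  F = 55 − 23 = 32
  M = 229 − 32 = 197
M: 186 − 197 = -11

-11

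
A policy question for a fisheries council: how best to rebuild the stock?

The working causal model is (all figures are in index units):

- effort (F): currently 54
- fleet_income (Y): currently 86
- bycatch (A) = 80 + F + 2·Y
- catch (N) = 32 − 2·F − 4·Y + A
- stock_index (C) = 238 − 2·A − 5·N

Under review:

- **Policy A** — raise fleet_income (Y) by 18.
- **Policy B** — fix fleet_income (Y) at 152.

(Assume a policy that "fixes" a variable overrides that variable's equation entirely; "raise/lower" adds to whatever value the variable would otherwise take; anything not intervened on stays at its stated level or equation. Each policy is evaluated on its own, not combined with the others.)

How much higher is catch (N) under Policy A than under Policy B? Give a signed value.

Policy A (Y + 18):
  F = 54
  Y = 86 + 18 = 104
  A = 80 + 54 + 2·104 = 342
  N = 32 − 2·54 − 4·104 + 342 = -150
Policy B (Y := 152):
  F = 54
  Y = 152
  A = 80 + 54 + 2·152 = 438
  N = 32 − 2·54 − 4·152 + 438 = -246
N: -150 − (-246) = 96

96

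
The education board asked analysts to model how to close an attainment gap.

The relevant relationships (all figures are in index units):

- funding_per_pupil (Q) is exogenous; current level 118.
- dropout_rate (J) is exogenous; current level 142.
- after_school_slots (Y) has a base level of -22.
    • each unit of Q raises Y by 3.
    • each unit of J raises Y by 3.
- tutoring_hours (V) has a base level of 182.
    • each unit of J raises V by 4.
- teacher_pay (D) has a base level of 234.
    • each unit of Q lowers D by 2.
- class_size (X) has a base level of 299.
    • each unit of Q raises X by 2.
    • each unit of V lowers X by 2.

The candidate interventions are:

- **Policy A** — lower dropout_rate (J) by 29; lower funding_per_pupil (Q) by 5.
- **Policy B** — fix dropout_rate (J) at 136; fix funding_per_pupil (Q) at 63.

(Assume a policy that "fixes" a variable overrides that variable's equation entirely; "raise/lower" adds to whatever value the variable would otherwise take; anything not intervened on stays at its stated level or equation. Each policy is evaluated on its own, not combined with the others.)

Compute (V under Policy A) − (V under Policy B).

-92

Policy A (J − 29, Q − 5):
  J = 142 − 29 = 113
  V = 182 + 4·113 = 634
Policy B (J := 136, Q := 63):
  J = 136
  V = 182 + 4·136 = 726
V: 634 − 726 = -92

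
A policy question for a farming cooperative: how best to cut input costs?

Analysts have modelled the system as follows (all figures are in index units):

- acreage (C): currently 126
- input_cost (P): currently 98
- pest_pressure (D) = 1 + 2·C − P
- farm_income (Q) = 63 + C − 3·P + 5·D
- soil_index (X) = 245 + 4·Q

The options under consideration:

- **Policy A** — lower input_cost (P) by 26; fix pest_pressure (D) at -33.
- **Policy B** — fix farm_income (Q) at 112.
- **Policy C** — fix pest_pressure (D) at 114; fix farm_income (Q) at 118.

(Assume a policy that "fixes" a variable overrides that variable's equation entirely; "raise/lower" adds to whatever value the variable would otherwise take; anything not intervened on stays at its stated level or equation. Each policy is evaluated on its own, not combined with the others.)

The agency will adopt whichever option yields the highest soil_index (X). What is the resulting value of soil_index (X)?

Policy A (P − 26, D := -33):
  C = 126
  P = 98 − 26 = 72
  D = -33
  Q = 63 + 126 − 3·72 + 5·(-33) = -192
  X = 245 + 4·(-192) = -523
Policy B (Q := 112):
  C = 126
  P = 98
  D = 1 + 2·126 − 98 = 155
  Q = 112
  X = 245 + 4·112 = 693
Policy C (D := 114, Q := 118):
  C = 126
  P = 98
  D = 114
  Q = 118
  X = 245 + 4·118 = 717
Comparing — Policy A: X=-523, Policy B: X=693, Policy C: X=717. Highest is 717 (Policy C).

717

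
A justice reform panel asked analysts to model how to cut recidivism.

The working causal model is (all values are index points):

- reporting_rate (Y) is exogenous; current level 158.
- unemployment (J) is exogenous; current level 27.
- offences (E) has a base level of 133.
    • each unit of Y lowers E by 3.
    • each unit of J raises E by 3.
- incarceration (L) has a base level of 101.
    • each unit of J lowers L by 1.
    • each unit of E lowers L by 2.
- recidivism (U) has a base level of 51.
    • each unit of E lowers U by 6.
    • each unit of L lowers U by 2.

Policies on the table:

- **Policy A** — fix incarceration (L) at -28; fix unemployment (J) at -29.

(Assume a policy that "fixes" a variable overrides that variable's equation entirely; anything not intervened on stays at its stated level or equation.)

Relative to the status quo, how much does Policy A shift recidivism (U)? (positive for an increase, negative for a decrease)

Baseline:
  Y = 158
  J = 27
  E = 133 − 3·158 + 3·27 = -260
  L = 101 − 27 − 2·(-260) = 594
  U = 51 − 6·(-260) − 2·594 = 423
Policy A (L := -28, J := -29):
  Y = 158
  J = -29
  E = 133 − 3·158 + 3·(-29) = -428
  L = -28
  U = 51 − 6·(-428) − 2·(-28) = 2675
Change in U: 2675 − 423 = 2252

2252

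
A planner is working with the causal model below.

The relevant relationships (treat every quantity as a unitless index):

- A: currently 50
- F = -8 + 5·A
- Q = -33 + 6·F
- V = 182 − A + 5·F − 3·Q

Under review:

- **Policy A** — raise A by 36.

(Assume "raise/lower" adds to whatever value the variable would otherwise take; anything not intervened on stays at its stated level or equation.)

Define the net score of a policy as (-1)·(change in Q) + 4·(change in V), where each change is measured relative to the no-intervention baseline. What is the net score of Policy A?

Baseline:
  A = 50
  F = -8 + 5·50 = 242
  Q = -33 + 6·242 = 1419
  V = 182 − 50 + 5·242 − 3·1419 = -2915
Policy A (A + 36):
  A = 50 + 36 = 86
  F = -8 + 5·86 = 422
  Q = -33 + 6·422 = 2499
  V = 182 − 86 + 5·422 − 3·2499 = -5291
ΔQ = 2499 − 1419 = 1080; ΔV = -5291 − (-2915) = -2376
Score = (-1)·1080 + 4·(-2376) = -10584

-10584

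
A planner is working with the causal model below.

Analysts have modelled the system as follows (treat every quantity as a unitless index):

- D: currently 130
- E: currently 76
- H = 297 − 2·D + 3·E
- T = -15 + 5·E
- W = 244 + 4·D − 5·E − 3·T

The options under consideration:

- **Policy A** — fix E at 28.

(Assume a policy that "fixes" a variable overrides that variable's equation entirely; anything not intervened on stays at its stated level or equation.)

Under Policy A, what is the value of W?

249

Policy A (E := 28):
  D = 130
  E = 28
  T = -15 + 5·28 = 125
  W = 244 + 4·130 − 5·28 − 3·125 = 249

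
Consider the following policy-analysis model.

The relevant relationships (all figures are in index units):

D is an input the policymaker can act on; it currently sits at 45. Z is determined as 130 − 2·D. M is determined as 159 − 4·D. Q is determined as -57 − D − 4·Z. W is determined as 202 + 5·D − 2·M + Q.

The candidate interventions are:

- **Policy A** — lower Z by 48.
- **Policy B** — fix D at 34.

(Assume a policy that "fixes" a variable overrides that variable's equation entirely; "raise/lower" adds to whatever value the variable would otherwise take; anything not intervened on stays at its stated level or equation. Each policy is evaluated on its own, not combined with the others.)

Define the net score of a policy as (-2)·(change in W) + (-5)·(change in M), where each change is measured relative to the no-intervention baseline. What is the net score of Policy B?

220

Baseline:
  D = 45
  Z = 130 − 2·45 = 40
  M = 159 − 4·45 = -21
  Q = -57 − 45 − 4·40 = -262
  W = 202 + 5·45 − 2·(-21) + (-262) = 207
Policy B (D := 34):
  D = 34
  Z = 130 − 2·34 = 62
  M = 159 − 4·34 = 23
  Q = -57 − 34 − 4·62 = -339
  W = 202 + 5·34 − 2·23 + (-339) = -13
ΔW = -13 − 207 = -220; ΔM = 23 − (-21) = 44
Score = (-2)·(-220) + (-5)·44 = 220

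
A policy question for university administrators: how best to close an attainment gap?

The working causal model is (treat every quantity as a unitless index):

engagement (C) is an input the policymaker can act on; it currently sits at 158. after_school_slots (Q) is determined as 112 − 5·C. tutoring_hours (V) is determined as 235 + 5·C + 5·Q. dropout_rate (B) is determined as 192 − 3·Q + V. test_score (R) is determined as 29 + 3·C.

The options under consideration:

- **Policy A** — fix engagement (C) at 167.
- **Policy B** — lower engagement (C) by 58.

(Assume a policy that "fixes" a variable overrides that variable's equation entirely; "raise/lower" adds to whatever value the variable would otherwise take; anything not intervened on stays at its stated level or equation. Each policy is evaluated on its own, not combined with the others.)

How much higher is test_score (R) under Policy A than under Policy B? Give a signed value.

Policy A (C := 167):
  C = 167
  R = 29 + 3·167 = 530
Policy B (C − 58):
  C = 158 − 58 = 100
  R = 29 + 3·100 = 329
R: 530 − 329 = 201

201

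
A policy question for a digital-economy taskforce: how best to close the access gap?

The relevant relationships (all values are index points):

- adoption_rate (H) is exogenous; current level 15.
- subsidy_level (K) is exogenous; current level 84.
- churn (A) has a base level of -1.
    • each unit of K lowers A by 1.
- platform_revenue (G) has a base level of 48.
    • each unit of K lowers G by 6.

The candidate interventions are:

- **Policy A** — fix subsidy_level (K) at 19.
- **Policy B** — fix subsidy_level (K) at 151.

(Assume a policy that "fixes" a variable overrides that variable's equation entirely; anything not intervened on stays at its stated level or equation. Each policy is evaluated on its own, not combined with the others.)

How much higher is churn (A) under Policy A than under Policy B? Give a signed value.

Policy A (K := 19):
  K = 19
  A = -1 − 19 = -20
Policy B (K := 151):
  K = 151
  A = -1 − 151 = -152
A: -20 − (-152) = 132

132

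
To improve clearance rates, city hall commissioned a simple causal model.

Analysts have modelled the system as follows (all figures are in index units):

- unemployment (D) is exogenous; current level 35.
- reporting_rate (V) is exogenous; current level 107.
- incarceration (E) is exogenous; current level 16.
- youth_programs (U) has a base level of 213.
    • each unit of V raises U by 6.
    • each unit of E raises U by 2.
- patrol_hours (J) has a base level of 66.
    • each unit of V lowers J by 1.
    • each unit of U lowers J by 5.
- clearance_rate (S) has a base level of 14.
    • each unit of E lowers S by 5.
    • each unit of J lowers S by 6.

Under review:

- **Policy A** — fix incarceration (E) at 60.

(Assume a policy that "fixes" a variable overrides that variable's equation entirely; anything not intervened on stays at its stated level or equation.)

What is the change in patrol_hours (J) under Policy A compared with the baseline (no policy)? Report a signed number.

Baseline:
  V = 107
  E = 16
  U = 213 + 6·107 + 2·16 = 887
  J = 66 − 107 − 5·887 = -4476
Policy A (E := 60):
  V = 107
  E = 60
  U = 213 + 6·107 + 2·60 = 975
  J = 66 − 107 − 5·975 = -4916
Change in J: -4916 − (-4476) = -440

-440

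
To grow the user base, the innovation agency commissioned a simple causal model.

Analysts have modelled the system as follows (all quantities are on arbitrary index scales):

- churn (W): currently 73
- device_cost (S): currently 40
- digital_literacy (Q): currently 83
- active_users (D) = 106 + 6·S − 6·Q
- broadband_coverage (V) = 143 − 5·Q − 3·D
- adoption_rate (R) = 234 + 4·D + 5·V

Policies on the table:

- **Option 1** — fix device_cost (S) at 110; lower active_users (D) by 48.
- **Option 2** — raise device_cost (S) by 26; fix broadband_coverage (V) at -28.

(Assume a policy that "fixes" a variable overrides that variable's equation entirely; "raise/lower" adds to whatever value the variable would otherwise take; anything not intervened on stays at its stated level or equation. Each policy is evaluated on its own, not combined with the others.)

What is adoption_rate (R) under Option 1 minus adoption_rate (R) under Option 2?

Option 1 (S := 110, D − 48):
  S = 110
  Q = 83
  D = 106 + 6·110 − 6·83 (−48 from intervention) = 220
  V = 143 − 5·83 − 3·220 = -932
  R = 234 + 4·220 + 5·(-932) = -3546
Option 2 (S + 26, V := -28):
  S = 40 + 26 = 66
  Q = 83
  D = 106 + 6·66 − 6·83 = 4
  V = -28
  R = 234 + 4·4 + 5·(-28) = 110
R: -3546 − 110 = -3656

-3656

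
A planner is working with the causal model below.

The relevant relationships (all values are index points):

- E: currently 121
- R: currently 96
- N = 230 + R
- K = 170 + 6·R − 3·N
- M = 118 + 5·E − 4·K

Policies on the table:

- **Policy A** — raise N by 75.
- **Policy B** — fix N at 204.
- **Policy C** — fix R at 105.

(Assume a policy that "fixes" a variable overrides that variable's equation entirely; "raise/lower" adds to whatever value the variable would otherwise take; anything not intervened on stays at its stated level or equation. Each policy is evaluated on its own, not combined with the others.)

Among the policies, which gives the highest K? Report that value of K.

Policy A (N + 75):
  R = 96
  N = 230 + 96 (+75 from intervention) = 401
  K = 170 + 6·96 − 3·401 = -457
Policy B (N := 204):
  R = 96
  N = 204
  K = 170 + 6·96 − 3·204 = 134
Policy C (R := 105):
  R = 105
  N = 230 + 105 = 335
  K = 170 + 6·105 − 3·335 = -205
Comparing — Policy A: K=-457, Policy B: K=134, Policy C: K=-205. Highest is 134 (Policy B).

134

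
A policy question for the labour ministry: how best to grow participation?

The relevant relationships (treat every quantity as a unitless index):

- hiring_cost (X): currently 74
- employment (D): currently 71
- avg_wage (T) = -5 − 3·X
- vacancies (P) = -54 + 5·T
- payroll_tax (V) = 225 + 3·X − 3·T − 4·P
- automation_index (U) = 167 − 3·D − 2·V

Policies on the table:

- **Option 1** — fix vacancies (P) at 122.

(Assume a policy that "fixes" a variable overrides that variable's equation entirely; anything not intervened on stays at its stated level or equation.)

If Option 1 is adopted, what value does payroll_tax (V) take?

Option 1 (P := 122):
  X = 74
  T = -5 − 3·74 = -227
  P = 122
  V = 225 + 3·74 − 3·(-227) − 4·122 = 640

640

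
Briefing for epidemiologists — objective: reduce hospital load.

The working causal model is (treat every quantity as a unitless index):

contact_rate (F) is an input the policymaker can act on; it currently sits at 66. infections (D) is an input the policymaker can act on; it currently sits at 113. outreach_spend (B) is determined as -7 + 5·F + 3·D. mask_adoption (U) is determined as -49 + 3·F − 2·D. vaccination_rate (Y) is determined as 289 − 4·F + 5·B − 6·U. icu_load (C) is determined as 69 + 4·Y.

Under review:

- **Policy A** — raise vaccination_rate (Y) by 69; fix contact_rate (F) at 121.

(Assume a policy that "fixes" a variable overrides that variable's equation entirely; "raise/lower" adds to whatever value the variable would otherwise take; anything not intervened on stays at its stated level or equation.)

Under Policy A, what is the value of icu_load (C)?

Policy A (Y + 69, F := 121):
  F = 121
  D = 113
  B = -7 + 5·121 + 3·113 = 937
  U = -49 + 3·121 − 2·113 = 88
  Y = 289 − 4·121 + 5·937 − 6·88 (+69 from intervention) = 4031
  C = 69 + 4·4031 = 16193

16193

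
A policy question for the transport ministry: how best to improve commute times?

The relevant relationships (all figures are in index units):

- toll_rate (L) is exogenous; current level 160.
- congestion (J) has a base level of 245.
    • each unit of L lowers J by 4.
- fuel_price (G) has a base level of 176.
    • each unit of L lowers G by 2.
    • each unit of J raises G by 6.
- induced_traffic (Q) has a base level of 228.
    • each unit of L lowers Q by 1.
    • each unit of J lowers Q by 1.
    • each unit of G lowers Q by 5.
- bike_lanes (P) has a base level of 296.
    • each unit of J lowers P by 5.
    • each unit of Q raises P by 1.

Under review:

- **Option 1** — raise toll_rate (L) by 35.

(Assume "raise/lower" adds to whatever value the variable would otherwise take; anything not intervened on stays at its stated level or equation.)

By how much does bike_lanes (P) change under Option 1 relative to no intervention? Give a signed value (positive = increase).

Baseline:
  L = 160
  J = 245 − 4·160 = -395
  G = 176 − 2·160 + 6·(-395) = -2514
  Q = 228 − 160 − (-395) − 5·(-2514) = 13033
  P = 296 − 5·(-395) + 13033 = 15304
Option 1 (L + 35):
  L = 160 + 35 = 195
  J = 245 − 4·195 = -535
  G = 176 − 2·195 + 6·(-535) = -3424
  Q = 228 − 195 − (-535) − 5·(-3424) = 17688
  P = 296 − 5·(-535) + 17688 = 20659
Change in P: 20659 − 15304 = 5355

5355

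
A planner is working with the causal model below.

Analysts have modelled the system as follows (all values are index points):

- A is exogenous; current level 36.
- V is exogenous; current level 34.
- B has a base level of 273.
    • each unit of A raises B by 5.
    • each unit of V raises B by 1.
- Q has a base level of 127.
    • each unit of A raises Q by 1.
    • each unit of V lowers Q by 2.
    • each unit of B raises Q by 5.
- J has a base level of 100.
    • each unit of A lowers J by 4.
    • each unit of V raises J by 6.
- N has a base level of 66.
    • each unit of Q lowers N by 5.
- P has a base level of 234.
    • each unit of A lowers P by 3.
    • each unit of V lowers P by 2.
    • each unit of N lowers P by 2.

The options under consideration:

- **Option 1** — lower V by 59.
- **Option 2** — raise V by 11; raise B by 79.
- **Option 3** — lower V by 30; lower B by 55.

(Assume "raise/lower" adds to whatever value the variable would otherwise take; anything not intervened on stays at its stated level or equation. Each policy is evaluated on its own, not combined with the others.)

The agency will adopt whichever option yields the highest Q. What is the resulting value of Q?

2958

Option 1 (V − 59):
  A = 36
  V = 34 − 59 = -25
  B = 273 + 5·36 + (-25) = 428
  Q = 127 + 36 − 2·(-25) + 5·428 = 2353
Option 2 (V + 11, B + 79):
  A = 36
  V = 34 + 11 = 45
  B = 273 + 5·36 + 45 (+79 from intervention) = 577
  Q = 127 + 36 − 2·45 + 5·577 = 2958
Option 3 (V − 30, B − 55):
  A = 36
  V = 34 − 30 = 4
  B = 273 + 5·36 + 4 (−55 from intervention) = 402
  Q = 127 + 36 − 2·4 + 5·402 = 2165
Comparing — Option 1: Q=2353, Option 2: Q=2958, Option 3: Q=2165. Highest is 2958 (Option 2).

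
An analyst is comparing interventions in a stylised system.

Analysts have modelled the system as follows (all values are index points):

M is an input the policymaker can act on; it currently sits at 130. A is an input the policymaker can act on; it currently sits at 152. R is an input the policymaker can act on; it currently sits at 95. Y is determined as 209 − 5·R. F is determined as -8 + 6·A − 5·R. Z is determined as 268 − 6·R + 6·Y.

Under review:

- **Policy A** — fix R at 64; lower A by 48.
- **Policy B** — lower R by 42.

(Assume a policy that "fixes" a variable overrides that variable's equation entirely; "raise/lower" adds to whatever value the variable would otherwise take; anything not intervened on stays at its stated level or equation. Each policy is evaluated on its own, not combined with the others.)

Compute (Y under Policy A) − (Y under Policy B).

Policy A (R := 64, A − 48):
  R = 64
  Y = 209 − 5·64 = -111
Policy B (R − 42):
  R = 95 − 42 = 53
  Y = 209 − 5·53 = -56
Y: -111 − (-56) = -55

-55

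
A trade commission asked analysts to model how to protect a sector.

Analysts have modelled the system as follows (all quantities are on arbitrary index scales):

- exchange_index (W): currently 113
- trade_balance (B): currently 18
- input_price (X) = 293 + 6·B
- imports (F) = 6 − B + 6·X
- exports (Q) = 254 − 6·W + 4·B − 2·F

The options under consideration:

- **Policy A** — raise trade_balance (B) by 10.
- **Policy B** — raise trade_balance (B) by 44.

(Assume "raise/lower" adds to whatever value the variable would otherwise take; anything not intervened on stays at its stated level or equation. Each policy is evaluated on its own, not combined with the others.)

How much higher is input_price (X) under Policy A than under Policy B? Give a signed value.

-204

Policy A (B + 10):
  B = 18 + 10 = 28
  X = 293 + 6·28 = 461
Policy B (B + 44):
  B = 18 + 44 = 62
  X = 293 + 6·62 = 665
X: 461 − 665 = -204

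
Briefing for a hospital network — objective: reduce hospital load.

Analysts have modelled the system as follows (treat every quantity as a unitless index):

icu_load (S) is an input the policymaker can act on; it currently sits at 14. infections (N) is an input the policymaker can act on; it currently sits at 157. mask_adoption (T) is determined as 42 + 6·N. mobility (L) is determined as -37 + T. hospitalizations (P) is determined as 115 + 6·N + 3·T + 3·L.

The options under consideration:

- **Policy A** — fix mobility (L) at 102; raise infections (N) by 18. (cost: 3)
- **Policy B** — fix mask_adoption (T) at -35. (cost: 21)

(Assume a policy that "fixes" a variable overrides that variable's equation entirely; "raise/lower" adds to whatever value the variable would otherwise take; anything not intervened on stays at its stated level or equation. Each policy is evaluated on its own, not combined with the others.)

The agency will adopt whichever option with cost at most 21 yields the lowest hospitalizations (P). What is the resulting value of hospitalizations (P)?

736

Policy A (L := 102, N + 18):
  N = 157 + 18 = 175
  T = 42 + 6·175 = 1092
  L = 102
  P = 115 + 6·175 + 3·1092 + 3·102 = 4747
Policy B (T := -35):
  N = 157
  T = -35
  L = -37 + (-35) = -72
  P = 115 + 6·157 + 3·(-35) + 3·(-72) = 736
Comparing — Policy A: P=4747, Policy B: P=736. Lowest is 736 (Policy B).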